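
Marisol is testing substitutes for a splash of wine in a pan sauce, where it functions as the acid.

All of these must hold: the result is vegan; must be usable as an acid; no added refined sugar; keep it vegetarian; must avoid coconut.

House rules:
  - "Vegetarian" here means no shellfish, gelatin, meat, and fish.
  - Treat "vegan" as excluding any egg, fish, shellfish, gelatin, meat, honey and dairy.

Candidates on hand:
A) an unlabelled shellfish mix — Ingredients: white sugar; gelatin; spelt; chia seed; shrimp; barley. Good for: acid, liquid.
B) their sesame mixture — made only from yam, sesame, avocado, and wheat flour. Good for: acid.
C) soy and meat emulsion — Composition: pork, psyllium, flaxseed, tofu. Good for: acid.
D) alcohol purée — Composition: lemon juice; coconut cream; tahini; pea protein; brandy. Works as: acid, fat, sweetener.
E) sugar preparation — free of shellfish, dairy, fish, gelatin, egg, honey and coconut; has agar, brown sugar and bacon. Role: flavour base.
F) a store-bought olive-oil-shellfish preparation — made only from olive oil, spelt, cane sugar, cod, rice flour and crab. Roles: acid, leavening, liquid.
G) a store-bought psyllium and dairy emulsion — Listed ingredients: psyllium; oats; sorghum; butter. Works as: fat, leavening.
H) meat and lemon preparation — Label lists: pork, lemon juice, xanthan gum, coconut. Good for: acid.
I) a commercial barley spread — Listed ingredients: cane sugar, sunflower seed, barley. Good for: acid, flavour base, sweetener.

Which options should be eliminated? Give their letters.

A: has gelatin, so not vegetarian; has gelatin, so not vegan (and 1 more) — no
B: works as an acid, vegetarian, no refined sugar — OK
C: has pork, so not vegetarian; has pork, so not vegan — no
D: has coconut cream, so not coconut-free — no
E: not usable as an acid; has bacon, so not vegetarian (and 2 more) — no
F: has cod, so not vegetarian; has cod, so not vegan (and 1 more) — no
G: not usable as an acid; has butter, so not vegan — no
H: has pork, so not vegetarian; has pork, so not vegan (and 1 more) — no
I: has cane sugar, so not no-added-sugar — out

A, C, D, E, F, G, H, I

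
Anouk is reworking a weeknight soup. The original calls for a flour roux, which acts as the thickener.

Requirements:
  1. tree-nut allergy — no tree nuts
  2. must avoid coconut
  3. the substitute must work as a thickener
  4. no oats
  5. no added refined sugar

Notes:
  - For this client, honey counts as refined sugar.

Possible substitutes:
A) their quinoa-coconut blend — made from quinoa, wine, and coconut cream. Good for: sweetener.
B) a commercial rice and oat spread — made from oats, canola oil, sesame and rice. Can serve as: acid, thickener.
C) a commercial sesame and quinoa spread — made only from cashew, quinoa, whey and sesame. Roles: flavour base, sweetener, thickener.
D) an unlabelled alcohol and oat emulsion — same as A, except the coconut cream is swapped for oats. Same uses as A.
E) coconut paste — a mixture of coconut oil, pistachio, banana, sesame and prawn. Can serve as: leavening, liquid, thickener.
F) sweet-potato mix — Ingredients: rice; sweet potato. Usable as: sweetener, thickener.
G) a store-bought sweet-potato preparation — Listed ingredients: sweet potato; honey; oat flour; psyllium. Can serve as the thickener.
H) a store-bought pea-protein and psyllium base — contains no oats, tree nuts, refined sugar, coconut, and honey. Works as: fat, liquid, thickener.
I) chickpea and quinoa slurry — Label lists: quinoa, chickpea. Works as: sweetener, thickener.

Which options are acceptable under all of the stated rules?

F, H, I

A: not usable as a thickener; has coconut cream, so not coconut-free — out
B: has oats, so not oat-free — reject
C: has cashew, so not tree-nut-free — out
D: not usable as a thickener; has oats, so not oat-free — no
E: has coconut oil, so not coconut-free; has pistachio, so not tree-nut-free — out
F: no coconut, no tree nuts — keep
G: has oat flour, so not oat-free; has honey, so not no-added-sugar — no
H: all constraints satisfied — valid
I: only quinoa and chickpea; none excluded — OK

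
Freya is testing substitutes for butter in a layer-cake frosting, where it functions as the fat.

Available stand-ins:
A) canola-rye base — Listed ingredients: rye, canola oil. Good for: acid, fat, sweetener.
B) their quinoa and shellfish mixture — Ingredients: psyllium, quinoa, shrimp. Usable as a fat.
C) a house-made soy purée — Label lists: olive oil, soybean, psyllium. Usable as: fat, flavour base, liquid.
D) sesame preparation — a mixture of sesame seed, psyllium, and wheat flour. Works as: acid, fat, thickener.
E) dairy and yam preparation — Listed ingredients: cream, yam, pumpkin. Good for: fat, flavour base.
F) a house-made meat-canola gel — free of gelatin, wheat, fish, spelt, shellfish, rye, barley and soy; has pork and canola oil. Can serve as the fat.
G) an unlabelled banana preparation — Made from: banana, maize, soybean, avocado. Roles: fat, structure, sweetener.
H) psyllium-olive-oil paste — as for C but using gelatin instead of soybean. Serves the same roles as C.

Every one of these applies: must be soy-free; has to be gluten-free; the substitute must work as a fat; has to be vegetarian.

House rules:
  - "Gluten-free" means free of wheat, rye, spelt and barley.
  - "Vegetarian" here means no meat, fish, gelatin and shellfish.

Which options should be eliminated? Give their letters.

A: has rye, so not gluten-free — out
B: has shrimp, so not vegetarian — no
C: has soybean, so not soy-free — no
D: has wheat flour, so not gluten-free — no
E: all constraints satisfied — OK
F: has pork, so not vegetarian — no
G: has soybean, so not soy-free — out
H: has gelatin, so not vegetarian — reject

A, B, C, D, F, G, H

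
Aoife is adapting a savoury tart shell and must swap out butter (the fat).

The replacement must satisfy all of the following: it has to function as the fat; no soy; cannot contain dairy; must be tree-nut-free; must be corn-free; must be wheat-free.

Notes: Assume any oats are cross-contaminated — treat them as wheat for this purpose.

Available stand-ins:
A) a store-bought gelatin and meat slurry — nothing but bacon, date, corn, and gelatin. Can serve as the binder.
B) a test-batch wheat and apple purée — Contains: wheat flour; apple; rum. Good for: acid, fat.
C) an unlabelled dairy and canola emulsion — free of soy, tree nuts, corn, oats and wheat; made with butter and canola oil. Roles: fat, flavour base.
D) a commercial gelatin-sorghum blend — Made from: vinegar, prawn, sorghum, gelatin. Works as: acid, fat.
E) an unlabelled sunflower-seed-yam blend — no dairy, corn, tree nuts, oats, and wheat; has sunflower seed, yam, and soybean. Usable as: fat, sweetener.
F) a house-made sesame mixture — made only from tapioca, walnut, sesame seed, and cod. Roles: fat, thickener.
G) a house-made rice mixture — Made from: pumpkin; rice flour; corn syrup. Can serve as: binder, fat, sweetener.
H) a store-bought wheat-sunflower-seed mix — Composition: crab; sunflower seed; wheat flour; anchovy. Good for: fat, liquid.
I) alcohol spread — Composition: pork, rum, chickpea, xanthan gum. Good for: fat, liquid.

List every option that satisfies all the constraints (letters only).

A: not usable as a fat; has corn, so not corn-free — reject
B: has wheat flour, so not wheat-free — reject
C: has butter, so not dairy-free — no
D: gelatin and prawn etc. — none of it excluded — valid
E: has soybean, so not soy-free — reject
F: has walnut, so not tree-nut-free — reject
G: has corn syrup, so not corn-free — no
H: has wheat flour, so not wheat-free — no
I: rum and pork etc. — none of it excluded — valid

D, I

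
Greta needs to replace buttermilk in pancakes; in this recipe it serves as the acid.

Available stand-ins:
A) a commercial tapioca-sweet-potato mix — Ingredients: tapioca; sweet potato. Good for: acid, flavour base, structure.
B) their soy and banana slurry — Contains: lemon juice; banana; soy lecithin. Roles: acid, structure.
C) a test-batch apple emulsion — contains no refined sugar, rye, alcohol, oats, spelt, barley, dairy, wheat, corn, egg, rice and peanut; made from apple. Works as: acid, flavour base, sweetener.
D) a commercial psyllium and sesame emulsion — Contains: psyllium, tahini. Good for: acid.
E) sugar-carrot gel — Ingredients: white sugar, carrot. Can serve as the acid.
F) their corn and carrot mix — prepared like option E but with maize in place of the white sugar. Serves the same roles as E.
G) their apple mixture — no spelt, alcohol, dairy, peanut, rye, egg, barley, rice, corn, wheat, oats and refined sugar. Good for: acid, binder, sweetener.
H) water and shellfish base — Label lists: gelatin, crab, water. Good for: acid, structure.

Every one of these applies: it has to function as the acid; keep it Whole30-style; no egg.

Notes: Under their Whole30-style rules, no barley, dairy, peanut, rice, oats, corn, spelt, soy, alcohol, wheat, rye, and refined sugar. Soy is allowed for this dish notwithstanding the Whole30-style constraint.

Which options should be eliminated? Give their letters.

A: only tapioca and sweet potato; none excluded — OK
B: soy is permitted under the Whole30-style carve-out; nothing else excluded — keep
C: all constraints satisfied — valid
D: all constraints satisfied — valid
E: has white sugar, so not Whole30-style — reject
F: has maize, so not Whole30-style — out
G: no egg, Whole30-style — OK
H: only gelatin, crab and water; none excluded — keep

E, F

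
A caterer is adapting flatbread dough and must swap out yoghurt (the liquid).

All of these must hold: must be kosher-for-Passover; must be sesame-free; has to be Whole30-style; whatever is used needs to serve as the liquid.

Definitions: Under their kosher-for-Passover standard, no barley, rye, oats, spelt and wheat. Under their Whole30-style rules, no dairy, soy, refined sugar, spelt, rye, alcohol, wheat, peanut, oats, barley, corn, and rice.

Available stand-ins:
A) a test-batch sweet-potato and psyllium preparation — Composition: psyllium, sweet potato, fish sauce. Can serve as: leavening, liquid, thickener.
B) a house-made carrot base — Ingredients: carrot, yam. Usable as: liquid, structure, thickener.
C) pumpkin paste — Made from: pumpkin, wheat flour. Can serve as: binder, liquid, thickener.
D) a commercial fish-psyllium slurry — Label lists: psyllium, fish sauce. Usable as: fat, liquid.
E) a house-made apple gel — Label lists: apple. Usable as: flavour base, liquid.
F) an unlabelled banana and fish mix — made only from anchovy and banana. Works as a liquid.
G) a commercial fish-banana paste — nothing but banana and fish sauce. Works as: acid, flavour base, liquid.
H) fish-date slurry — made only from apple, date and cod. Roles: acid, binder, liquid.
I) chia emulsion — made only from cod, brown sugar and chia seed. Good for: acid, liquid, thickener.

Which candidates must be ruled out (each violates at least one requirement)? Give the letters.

C, I

A: nothing on the exclusion list — OK
B: all constraints satisfied — keep
C: has wheat flour, so not kosher-for-Passover; has wheat flour, so not Whole30-style — reject
D: every rule checks out — OK
E: no sesame, kosher-for-Passover — keep
F: nothing on the exclusion list — valid
G: only fish sauce and banana; none excluded — valid
H: all constraints satisfied — keep
I: has brown sugar, so not Whole30-style — reject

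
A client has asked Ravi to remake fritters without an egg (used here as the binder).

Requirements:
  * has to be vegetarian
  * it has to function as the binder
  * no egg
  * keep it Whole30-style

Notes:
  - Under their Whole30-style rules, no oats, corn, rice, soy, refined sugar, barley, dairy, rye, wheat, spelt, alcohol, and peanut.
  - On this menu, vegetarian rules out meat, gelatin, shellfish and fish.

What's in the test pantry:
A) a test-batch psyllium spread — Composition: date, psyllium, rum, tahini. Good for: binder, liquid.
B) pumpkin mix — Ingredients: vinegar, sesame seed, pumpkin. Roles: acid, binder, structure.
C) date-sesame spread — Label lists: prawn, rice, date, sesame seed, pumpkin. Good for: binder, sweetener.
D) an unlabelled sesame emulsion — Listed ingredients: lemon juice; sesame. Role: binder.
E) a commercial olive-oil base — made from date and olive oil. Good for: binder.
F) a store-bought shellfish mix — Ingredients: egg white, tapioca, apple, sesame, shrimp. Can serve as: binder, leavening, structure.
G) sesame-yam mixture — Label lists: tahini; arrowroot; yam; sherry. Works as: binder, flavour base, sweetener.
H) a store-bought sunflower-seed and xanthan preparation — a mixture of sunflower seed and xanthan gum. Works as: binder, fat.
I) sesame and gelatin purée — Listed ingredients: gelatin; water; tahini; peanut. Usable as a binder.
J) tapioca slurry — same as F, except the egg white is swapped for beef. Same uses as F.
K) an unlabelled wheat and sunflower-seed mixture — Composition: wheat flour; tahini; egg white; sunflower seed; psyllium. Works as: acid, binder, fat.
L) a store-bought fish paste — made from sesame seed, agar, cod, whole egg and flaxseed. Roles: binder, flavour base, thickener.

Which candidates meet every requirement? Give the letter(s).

A: has rum, so not Whole30-style — out
B: only sesame seed, pumpkin and vinegar; none excluded — OK
C: has rice, so not Whole30-style; has prawn, so not vegetarian — reject
D: every rule checks out — keep
E: only olive oil and date; none excluded — keep
F: has shrimp, so not vegetarian; has egg white, so not egg-free — no
G: has sherry, so not Whole30-style — out
H: Whole30-style, no egg — keep
I: has peanut, so not Whole30-style; has gelatin, so not vegetarian — reject
J: has beef, so not vegetarian — reject
K: has wheat flour, so not Whole30-style; has egg white, so not egg-free — out
L: has cod, so not vegetarian; has whole egg, so not egg-free — reject

B, D, E, H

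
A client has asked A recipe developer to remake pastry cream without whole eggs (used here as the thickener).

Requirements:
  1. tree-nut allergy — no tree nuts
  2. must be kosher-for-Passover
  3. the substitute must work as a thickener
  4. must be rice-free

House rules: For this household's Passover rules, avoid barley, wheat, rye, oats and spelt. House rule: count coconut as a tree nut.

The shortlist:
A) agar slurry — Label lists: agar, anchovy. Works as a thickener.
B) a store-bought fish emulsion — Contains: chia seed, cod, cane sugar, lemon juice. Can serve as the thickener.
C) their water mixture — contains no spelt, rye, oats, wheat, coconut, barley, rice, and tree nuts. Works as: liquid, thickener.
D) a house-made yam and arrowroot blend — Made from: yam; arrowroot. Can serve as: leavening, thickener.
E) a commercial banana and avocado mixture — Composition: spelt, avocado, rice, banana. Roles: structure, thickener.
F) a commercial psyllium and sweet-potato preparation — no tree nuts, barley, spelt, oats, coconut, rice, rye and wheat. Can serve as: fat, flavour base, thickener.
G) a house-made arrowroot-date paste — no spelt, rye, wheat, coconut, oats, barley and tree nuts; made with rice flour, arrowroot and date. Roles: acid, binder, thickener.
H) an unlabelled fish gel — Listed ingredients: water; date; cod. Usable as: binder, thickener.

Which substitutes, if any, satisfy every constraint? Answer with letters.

A, B, C, D, F, H

A: only anchovy and agar; none excluded — keep
B: works as a thickener, no rice, kosher-for-Passover — OK
C: works as a thickener, tree-nut-free, no rice — OK
D: only yam and arrowroot; none excluded — OK
E: has spelt, so not kosher-for-Passover; has rice, so not rice-free — out
F: nothing on the exclusion list — valid
G: has rice flour, so not rice-free — reject
H: only cod, date and water; none excluded — OK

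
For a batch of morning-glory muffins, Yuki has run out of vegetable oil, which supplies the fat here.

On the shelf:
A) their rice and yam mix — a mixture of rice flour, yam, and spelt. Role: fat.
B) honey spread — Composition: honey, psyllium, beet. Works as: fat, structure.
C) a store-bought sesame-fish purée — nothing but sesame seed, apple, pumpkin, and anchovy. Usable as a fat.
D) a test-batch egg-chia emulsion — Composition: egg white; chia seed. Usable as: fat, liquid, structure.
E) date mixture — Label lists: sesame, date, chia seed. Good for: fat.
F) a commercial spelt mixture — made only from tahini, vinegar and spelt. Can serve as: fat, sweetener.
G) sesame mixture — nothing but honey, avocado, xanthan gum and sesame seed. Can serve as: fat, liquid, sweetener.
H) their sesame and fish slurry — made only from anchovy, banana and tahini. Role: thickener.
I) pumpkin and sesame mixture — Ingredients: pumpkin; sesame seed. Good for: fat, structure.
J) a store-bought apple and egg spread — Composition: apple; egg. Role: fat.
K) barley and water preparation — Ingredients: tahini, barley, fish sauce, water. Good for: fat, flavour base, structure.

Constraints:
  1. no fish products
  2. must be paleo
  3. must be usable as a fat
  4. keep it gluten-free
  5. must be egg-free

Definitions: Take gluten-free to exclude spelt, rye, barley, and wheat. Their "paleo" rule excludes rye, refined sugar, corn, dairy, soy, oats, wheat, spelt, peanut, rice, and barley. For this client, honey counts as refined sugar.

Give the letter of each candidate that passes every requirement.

A: has spelt, so not gluten-free; has rice flour, so not paleo — out
B: has honey, so not paleo — no
C: has anchovy, so not fish-free — out
D: has egg white, so not egg-free — no
E: only sesame, date, and chia seed; none excluded — OK
F: has spelt, so not gluten-free; has spelt, so not paleo — reject
G: has honey, so not paleo — reject
H: not usable as a fat; has anchovy, so not fish-free — reject
I: only sesame seed and pumpkin; none excluded — OK
J: has egg, so not egg-free — out
K: has barley, so not gluten-free; has barley, so not paleo (and 1 more) — out

E, I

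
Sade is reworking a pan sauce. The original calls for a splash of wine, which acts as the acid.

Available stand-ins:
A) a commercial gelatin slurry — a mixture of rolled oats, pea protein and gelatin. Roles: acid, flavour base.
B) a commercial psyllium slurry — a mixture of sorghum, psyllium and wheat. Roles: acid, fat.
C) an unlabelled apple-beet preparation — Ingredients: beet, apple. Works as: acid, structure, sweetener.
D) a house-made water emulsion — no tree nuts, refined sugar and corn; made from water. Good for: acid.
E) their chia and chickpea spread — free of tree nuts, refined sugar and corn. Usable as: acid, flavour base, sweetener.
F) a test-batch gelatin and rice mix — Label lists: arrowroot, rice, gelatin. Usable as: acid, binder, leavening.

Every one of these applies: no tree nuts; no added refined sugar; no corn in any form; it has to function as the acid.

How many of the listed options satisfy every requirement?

6

A: only gelatin, rolled oats and pea protein; none excluded — keep
B: works as an acid, no corn, no refined sugar — OK
C: all constraints satisfied — keep
D: no corn, no refined sugar — valid
E: works as an acid, no corn, no tree nuts — OK
F: works as an acid, no refined sugar, no tree nuts — keep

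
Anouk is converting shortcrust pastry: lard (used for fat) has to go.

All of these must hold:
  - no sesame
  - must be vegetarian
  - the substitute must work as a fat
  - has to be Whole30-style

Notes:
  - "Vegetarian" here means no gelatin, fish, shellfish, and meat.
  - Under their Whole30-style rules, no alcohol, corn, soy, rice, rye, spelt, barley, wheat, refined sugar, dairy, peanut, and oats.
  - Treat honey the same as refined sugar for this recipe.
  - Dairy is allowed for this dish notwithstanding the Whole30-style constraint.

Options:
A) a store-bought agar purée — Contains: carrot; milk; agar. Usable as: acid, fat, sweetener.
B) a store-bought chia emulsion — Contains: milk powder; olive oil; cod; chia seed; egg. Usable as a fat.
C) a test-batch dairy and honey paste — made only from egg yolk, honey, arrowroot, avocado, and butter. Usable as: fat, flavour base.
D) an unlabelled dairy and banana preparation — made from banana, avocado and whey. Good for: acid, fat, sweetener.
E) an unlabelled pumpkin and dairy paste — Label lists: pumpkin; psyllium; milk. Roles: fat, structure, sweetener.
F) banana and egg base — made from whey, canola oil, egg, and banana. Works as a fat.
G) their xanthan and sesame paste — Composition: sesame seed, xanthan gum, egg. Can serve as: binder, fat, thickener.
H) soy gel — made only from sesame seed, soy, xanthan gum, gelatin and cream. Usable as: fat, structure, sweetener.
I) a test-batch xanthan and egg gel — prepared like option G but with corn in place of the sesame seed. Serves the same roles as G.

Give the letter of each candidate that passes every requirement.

A, D, E, F

A: dairy is permitted under the Whole30-style carve-out; nothing else excluded — OK
B: has cod, so not vegetarian — reject
C: has honey, so not Whole30-style — no
D: dairy is permitted under the Whole30-style carve-out; nothing else excluded — valid
E: dairy is permitted under the Whole30-style carve-out; nothing else excluded — valid
F: dairy is permitted under the Whole30-style carve-out; nothing else excluded — valid
G: has sesame seed, so not sesame-free — out
H: has gelatin, so not vegetarian; has soy, so not Whole30-style (and 1 more) — out
I: has corn, so not Whole30-style — reject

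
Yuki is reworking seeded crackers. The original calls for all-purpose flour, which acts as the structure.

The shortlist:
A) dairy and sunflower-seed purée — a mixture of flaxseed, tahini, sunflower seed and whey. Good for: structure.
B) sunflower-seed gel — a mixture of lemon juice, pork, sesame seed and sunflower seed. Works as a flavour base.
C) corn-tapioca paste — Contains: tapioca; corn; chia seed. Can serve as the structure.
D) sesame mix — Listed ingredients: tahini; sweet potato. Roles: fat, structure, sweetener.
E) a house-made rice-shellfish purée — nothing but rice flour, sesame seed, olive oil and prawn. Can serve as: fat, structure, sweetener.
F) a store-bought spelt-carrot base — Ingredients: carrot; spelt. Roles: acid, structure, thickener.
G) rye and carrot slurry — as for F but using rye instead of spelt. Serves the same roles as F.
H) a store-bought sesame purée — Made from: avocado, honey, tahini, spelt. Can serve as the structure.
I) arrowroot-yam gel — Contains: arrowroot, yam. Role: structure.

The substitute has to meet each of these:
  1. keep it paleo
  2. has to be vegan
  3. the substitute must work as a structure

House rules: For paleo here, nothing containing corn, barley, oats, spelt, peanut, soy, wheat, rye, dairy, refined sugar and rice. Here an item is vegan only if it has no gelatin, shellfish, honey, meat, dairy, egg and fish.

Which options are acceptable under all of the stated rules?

D, I

A: has whey, so not paleo; has whey, so not vegan — no
B: not usable as a structure; has pork, so not vegan — reject
C: has corn, so not paleo — out
D: vegan, paleo — valid
E: has rice flour, so not paleo; has prawn, so not vegan — out
F: has spelt, so not paleo — out
G: has rye, so not paleo — out
H: has spelt, so not paleo; has honey, so not vegan — out
I: only yam and arrowroot; none excluded — valid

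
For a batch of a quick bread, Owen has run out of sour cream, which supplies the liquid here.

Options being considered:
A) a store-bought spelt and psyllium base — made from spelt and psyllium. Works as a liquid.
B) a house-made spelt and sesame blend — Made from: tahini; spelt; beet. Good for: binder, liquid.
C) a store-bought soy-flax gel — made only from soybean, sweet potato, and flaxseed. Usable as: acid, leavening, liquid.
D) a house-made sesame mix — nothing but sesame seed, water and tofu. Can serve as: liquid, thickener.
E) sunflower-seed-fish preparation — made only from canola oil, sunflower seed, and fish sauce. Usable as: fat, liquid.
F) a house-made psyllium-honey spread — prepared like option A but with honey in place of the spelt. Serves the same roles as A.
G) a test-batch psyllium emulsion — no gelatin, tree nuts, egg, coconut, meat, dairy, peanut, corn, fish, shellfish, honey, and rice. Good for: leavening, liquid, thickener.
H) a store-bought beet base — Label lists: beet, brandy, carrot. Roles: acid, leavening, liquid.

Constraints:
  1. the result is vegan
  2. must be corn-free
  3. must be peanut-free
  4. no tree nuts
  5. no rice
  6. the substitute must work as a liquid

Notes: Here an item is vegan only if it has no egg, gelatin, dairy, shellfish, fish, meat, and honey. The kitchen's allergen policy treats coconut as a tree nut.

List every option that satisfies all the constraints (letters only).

A, B, C, D, G, H

A: only spelt and psyllium; none excluded — keep
B: only tahini, spelt, and beet; none excluded — keep
C: only soybean, flaxseed, and sweet potato; none excluded — valid
D: nothing on the exclusion list — keep
E: has fish sauce, so not vegan — no
F: has honey, so not vegan — out
G: works as a liquid, no corn, vegan — OK
H: only brandy, carrot and beet; none excluded — keep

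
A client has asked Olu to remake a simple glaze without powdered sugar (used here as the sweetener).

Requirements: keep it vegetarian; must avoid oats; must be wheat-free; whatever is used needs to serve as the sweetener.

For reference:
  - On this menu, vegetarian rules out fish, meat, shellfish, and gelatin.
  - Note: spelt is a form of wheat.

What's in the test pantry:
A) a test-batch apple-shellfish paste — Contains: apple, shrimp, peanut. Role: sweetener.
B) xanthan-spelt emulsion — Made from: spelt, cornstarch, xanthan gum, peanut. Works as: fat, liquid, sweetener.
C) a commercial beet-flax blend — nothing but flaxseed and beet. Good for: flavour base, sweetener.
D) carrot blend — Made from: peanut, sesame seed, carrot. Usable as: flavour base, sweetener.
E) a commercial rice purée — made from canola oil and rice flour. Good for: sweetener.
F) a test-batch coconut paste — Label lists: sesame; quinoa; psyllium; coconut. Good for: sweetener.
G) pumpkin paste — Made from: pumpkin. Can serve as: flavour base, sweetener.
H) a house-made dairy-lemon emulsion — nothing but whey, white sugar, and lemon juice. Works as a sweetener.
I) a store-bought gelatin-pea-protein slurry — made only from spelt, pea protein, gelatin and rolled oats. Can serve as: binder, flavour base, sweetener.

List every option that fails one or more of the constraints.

A: has shrimp, so not vegetarian — no
B: has spelt, so not wheat-free — no
C: nothing on the exclusion list — keep
D: vegetarian, wheat-free — valid
E: works as a sweetener, no oats, vegetarian — valid
F: coconut and sesame etc. — none of it excluded — valid
G: works as a sweetener, no oats, vegetarian — valid
H: only whey, white sugar, and lemon juice; none excluded — valid
I: has gelatin, so not vegetarian; has spelt, so not wheat-free (and 1 more) — reject

A, B, I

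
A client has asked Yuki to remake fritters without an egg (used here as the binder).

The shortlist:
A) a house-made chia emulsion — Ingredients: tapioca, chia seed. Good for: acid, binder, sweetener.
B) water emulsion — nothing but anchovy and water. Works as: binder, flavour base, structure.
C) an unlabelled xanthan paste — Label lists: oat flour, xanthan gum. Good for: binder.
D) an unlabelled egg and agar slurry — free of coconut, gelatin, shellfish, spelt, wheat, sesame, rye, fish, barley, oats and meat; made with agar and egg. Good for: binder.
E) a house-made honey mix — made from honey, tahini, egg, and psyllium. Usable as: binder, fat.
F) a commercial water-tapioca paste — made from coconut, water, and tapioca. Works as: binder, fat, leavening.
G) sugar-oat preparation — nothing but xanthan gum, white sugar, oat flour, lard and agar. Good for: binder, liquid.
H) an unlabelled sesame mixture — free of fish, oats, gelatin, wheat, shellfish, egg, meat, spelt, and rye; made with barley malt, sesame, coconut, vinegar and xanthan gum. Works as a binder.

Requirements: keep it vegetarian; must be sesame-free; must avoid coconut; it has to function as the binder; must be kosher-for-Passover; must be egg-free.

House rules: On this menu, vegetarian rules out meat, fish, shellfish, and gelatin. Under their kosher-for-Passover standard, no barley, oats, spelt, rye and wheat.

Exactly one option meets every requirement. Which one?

A

A: only tapioca and chia seed; none excluded — keep
B: has anchovy, so not vegetarian — no
C: has oat flour, so not kosher-for-Passover — reject
D: has egg, so not egg-free — no
E: has egg, so not egg-free; has tahini, so not sesame-free — out
F: has coconut, so not coconut-free — out
G: has lard, so not vegetarian; has oat flour, so not kosher-for-Passover — out
H: has barley malt, so not kosher-for-Passover; has sesame, so not sesame-free (and 1 more) — reject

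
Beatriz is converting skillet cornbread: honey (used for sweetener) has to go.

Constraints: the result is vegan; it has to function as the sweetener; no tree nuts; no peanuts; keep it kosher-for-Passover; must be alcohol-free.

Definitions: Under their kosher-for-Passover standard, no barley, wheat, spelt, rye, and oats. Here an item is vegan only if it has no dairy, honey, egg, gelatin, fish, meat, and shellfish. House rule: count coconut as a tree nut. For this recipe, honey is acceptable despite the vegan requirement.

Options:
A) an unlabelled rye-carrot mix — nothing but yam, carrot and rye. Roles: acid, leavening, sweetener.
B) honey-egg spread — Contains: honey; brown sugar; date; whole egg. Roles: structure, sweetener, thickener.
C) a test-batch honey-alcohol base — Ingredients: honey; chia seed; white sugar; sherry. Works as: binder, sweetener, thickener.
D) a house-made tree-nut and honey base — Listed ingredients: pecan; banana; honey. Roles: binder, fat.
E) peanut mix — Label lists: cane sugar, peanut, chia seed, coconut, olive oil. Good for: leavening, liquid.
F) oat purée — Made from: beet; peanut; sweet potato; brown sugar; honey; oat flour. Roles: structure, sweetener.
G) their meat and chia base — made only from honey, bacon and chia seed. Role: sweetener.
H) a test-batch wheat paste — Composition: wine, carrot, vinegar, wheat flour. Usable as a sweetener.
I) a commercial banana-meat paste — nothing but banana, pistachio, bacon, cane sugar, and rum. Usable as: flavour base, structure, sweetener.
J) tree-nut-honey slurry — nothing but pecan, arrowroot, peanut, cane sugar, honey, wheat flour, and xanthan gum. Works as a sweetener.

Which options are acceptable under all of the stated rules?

A: has rye, so not kosher-for-Passover — reject
B: has whole egg, so not vegan — no
C: has sherry, so not alcohol-free — no
D: not usable as a sweetener; has pecan, so not tree-nut-free — out
E: not usable as a sweetener; has coconut, so not tree-nut-free (and 1 more) — reject
F: has oat flour, so not kosher-for-Passover; has peanut, so not peanut-free — reject
G: has bacon, so not vegan — out
H: has wheat flour, so not kosher-for-Passover; has wine, so not alcohol-free — no
I: has bacon, so not vegan; has rum, so not alcohol-free (and 1 more) — out
J: has wheat flour, so not kosher-for-Passover; has pecan, so not tree-nut-free (and 1 more) — no

none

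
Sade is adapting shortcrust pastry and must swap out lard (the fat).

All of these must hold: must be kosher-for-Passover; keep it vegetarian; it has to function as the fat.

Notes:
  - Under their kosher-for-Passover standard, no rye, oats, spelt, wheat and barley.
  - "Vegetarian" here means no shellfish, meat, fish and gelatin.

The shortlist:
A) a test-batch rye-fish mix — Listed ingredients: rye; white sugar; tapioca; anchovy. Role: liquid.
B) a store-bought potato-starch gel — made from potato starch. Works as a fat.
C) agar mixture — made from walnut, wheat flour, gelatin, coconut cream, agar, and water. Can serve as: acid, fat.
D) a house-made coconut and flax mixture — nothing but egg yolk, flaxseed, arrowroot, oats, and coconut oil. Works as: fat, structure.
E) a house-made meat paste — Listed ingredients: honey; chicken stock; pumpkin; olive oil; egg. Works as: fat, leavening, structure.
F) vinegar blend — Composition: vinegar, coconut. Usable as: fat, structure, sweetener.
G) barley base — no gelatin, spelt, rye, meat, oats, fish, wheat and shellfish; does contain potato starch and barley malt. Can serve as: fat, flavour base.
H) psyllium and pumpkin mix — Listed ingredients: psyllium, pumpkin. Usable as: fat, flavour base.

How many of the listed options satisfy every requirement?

A: not usable as a fat; has rye, so not kosher-for-Passover (and 1 more) — reject
B: only potato starch; none excluded — keep
C: has wheat flour, so not kosher-for-Passover; has gelatin, so not vegetarian — reject
D: has oats, so not kosher-for-Passover — reject
E: has chicken stock, so not vegetarian — reject
F: only coconut and vinegar; none excluded — OK
G: has barley malt, so not kosher-for-Passover — reject
H: works as a fat, vegetarian, kosher-for-Passover — OK

3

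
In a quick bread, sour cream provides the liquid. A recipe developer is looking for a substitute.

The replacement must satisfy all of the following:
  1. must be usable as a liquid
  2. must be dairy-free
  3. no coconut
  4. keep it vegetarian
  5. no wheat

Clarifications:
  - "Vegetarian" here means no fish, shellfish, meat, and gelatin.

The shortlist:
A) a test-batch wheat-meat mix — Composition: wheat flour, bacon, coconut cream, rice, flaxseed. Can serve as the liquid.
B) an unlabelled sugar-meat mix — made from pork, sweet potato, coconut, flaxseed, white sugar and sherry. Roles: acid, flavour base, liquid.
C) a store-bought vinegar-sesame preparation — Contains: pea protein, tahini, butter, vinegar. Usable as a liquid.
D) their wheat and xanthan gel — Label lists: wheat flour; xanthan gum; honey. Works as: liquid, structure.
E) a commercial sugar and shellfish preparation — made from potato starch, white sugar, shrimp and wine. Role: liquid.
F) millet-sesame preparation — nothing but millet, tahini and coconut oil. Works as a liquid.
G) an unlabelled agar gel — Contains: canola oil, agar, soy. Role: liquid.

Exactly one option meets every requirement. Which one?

A: has bacon, so not vegetarian; has coconut cream, so not coconut-free (and 1 more) — no
B: has pork, so not vegetarian; has coconut, so not coconut-free — no
C: has butter, so not dairy-free — out
D: has wheat flour, so not wheat-free — out
E: has shrimp, so not vegetarian — out
F: has coconut oil, so not coconut-free — reject
G: nothing on the exclusion list — valid

G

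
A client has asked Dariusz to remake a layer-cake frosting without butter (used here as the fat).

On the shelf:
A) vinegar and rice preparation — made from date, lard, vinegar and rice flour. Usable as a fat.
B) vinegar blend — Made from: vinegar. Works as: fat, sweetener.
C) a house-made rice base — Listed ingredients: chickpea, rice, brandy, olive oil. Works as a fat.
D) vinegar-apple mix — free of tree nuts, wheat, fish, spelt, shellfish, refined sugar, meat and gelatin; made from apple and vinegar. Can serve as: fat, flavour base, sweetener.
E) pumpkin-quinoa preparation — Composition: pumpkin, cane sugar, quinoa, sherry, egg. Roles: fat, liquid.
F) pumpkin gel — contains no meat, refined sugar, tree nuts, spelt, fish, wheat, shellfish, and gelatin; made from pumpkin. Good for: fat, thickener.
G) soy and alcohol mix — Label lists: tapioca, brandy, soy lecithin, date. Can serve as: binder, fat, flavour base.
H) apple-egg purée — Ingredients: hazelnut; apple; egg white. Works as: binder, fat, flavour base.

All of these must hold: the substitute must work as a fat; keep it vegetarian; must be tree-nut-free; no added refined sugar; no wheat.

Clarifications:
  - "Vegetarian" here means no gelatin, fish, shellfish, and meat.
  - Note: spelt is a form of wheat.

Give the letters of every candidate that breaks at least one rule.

A: has lard, so not vegetarian — no
B: nothing on the exclusion list — OK
C: brandy and rice etc. — none of it excluded — keep
D: nothing on the exclusion list — OK
E: has cane sugar, so not no-added-sugar — no
F: nothing on the exclusion list — valid
G: wheat-free, no tree nuts — keep
H: has hazelnut, so not tree-nut-free — out

A, E, H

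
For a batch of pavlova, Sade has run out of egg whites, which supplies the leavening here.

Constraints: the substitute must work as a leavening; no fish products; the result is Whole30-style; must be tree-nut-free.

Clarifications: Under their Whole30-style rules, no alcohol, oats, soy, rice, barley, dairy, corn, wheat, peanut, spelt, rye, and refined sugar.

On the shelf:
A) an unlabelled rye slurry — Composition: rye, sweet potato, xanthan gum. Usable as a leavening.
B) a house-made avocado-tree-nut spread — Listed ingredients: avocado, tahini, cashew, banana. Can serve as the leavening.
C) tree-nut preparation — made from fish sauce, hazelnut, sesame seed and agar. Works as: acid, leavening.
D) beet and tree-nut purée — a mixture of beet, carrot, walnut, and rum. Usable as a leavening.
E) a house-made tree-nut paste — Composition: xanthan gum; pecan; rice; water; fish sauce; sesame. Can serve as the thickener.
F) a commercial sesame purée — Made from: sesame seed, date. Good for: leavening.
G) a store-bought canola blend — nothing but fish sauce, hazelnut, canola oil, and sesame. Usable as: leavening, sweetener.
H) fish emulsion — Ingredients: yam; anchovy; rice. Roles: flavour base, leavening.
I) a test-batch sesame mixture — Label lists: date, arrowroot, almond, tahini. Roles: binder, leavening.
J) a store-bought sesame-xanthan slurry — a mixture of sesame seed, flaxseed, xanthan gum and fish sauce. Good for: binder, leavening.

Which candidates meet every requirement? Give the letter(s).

F

A: has rye, so not Whole30-style — no
B: has cashew, so not tree-nut-free — no
C: has hazelnut, so not tree-nut-free; has fish sauce, so not fish-free — out
D: has rum, so not Whole30-style; has walnut, so not tree-nut-free — reject
E: not usable as a leavening; has rice, so not Whole30-style (and 2 more) — out
F: no fish, no tree nuts — OK
G: has hazelnut, so not tree-nut-free; has fish sauce, so not fish-free — reject
H: has rice, so not Whole30-style; has anchovy, so not fish-free — reject
I: has almond, so not tree-nut-free — reject
J: has fish sauce, so not fish-free — reject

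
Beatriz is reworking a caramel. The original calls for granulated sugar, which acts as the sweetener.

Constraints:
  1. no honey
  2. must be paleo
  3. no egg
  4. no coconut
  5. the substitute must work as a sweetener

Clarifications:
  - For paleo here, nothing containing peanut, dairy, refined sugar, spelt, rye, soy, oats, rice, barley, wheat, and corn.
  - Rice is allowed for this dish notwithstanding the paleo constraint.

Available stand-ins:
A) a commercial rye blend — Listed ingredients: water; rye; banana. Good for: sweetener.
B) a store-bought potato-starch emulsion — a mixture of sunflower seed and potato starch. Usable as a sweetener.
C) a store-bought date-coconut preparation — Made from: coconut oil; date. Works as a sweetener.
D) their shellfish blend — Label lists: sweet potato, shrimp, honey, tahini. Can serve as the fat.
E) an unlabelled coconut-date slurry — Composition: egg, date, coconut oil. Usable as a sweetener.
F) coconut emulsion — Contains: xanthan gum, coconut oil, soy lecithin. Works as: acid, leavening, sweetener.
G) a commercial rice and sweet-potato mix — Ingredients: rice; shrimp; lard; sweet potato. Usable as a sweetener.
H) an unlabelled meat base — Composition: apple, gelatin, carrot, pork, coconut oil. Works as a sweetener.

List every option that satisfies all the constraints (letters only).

B, G

A: has rye, so not paleo — reject
B: nothing on the exclusion list — OK
C: has coconut oil, so not coconut-free — no
D: not usable as a sweetener; has honey, so not honey-free — reject
E: has coconut oil, so not coconut-free; has egg, so not egg-free — no
F: has soy lecithin, so not paleo; has coconut oil, so not coconut-free — out
G: rice is permitted under the paleo carve-out; nothing else excluded — keep
H: has coconut oil, so not coconut-free — out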